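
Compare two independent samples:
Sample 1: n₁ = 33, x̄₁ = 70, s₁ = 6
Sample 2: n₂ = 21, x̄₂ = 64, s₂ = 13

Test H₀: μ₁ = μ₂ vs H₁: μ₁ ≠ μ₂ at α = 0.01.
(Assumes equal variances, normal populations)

Answer: t = 2.3024, fail to reject H₀

Derivation:
Pooled variance: s²_p = [32×6² + 20×13²]/(52) = 87.1538
s_p = 9.3356
SE = s_p×√(1/n₁ + 1/n₂) = 9.3356×√(1/33 + 1/21) = 2.6060
t = (x̄₁ - x̄₂)/SE = (70 - 64)/2.6060 = 2.3024
df = 52, t-critical = ±2.674
Decision: fail to reject H₀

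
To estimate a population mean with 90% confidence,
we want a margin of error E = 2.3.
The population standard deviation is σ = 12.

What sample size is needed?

Answer: n = 74

Derivation:
z_0.05 = 1.645
n = (z×σ/E)² = (1.645×12/2.3)²
n = 73.6612
Round up: n = 74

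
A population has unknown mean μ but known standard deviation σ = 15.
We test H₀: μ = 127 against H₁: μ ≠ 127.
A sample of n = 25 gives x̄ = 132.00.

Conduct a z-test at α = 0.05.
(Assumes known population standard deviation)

Answer: z = 1.6667, fail to reject H₀

Derivation:
Standard error: SE = σ/√n = 15/√25 = 3.0000
z-statistic: z = (x̄ - μ₀)/SE = (132.00 - 127)/3.0000 = 1.6667
Critical value: ±1.960
p-value = 0.0956
Decision: fail to reject H₀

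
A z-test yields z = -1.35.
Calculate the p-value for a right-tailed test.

Answer: p-value ≈ 0.9115

Derivation:
For z = -1.35:
p = P(Z > -1.35) = 1 - Φ(-1.35) = 0.9115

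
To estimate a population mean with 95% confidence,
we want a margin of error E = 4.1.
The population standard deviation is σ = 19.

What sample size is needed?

Answer: n = 83

Derivation:
z_0.025 = 1.960
n = (z×σ/E)² = (1.960×19/4.1)²
n = 82.4996
Round up: n = 83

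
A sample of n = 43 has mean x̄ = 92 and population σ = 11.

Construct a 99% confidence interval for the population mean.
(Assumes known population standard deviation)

Confidence level: 99%, α = 0.01
z_0.005 = 2.576
SE = σ/√n = 11/√43 = 1.6775
Margin of error = 2.576 × 1.6775 = 4.3212
CI: x̄ ± margin = 92 ± 4.3212
CI: (87.6788, 96.3212)

Answer: (87.6788, 96.3212)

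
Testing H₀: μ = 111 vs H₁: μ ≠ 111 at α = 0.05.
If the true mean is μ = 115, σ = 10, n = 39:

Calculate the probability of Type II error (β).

SE = σ/√n = 10/√39 = 1.6013
Critical values: μ₀ ± z_0.025×SE = 111 ± 1.960×1.6013
Acceptance region: (107.8615, 114.1385)
Under H₁ (μ = 115): z_high = (114.1385 - 115)/1.6013 = -0.5380, z_low = (107.8615 - 115)/1.6013 = -4.4579
β = P(not reject | H₁) = Φ(-0.5380) - Φ(-4.4579) ≈ 0.2953

Answer: β ≈ 0.2953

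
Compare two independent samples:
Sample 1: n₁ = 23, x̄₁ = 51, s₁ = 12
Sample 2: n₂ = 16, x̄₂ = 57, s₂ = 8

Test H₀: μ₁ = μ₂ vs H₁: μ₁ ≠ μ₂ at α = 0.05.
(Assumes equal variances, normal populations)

Pooled variance: s²_p = [22×12² + 15×8²]/(37) = 111.5676
s_p = 10.5626
SE = s_p×√(1/n₁ + 1/n₂) = 10.5626×√(1/23 + 1/16) = 3.4386
t = (x̄₁ - x̄₂)/SE = (51 - 57)/3.4386 = -1.7449
df = 37, t-critical = ±2.026
Decision: fail to reject H₀

Answer: t = -1.7449, fail to reject H₀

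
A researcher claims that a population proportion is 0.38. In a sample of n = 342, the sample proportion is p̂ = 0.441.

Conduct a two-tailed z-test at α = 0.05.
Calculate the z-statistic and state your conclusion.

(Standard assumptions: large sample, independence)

H₀: p = 0.38, H₁: p ≠ 0.38
Standard error: SE = √(p₀(1-p₀)/n) = √(0.38×0.62/342) = 0.026247
z-statistic: z = (p̂ - p₀)/SE = (0.441 - 0.38)/0.026247 = 2.3241
Critical value: z_0.025 = ±1.960
p-value = 0.0201
Decision: reject H₀ at α = 0.05

Answer: z = 2.3241, reject H₀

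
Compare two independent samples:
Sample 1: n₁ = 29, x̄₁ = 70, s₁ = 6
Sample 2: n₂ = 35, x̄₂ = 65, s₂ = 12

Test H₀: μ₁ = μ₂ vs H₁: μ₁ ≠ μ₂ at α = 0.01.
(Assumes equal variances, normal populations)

Pooled variance: s²_p = [28×6² + 34×12²]/(62) = 95.2258
s_p = 9.7584
SE = s_p×√(1/n₁ + 1/n₂) = 9.7584×√(1/29 + 1/35) = 2.4504
t = (x̄₁ - x̄₂)/SE = (70 - 65)/2.4504 = 2.0405
df = 62, t-critical = ±2.657
Decision: fail to reject H₀

Answer: t = 2.0405, fail to reject H₀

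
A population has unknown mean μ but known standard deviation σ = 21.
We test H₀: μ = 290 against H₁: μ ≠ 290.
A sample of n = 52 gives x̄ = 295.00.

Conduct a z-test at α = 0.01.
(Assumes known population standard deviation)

Answer: z = 1.7169, fail to reject H₀

Derivation:
Standard error: SE = σ/√n = 21/√52 = 2.9122
z-statistic: z = (x̄ - μ₀)/SE = (295.00 - 290)/2.9122 = 1.7169
Critical value: ±2.576
p-value = 0.0860
Decision: fail to reject H₀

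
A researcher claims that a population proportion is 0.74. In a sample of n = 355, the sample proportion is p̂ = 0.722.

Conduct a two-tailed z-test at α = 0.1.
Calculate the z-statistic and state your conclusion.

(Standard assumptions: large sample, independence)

Answer: z = -0.7732, fail to reject H₀

Derivation:
H₀: p = 0.74, H₁: p ≠ 0.74
Standard error: SE = √(p₀(1-p₀)/n) = √(0.74×0.26/355) = 0.023280
z-statistic: z = (p̂ - p₀)/SE = (0.722 - 0.74)/0.023280 = -0.7732
Critical value: z_0.05 = ±1.645
p-value = 0.4394
Decision: fail to reject H₀ at α = 0.1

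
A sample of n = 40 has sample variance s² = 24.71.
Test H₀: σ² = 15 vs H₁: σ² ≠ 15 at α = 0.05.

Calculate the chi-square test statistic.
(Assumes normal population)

df = n - 1 = 39
χ² = (n-1)s²/σ₀² = 39×24.71/15 = 64.2460
Critical values: χ²_{0.975,39} = 23.654, χ²_{0.025,39} = 58.120
Rejection region: χ² < 23.654 or χ² > 58.120
Decision: reject H₀

Answer: χ² = 64.2460, reject H₀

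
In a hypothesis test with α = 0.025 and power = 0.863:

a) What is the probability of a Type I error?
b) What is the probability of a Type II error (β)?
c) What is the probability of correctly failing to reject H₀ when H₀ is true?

Answer: a) 0.025, b) 0.137, c) 0.975

Derivation:
a) Type I error probability = α = 0.025
b) Power = P(reject H₀ | H₁ true) = 1 - β = 0.863, so Type II error probability = β = 1 - Power = 0.137
c) P(fail to reject H₀ | H₀ true) = 1 - α = 0.975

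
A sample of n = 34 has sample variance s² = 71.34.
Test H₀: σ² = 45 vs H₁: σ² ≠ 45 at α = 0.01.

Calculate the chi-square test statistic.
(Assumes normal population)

df = n - 1 = 33
χ² = (n-1)s²/σ₀² = 33×71.34/45 = 52.3160
Critical values: χ²_{0.995,33} = 15.815, χ²_{0.005,33} = 57.648
Rejection region: χ² < 15.815 or χ² > 57.648
Decision: fail to reject H₀

Answer: χ² = 52.3160, fail to reject H₀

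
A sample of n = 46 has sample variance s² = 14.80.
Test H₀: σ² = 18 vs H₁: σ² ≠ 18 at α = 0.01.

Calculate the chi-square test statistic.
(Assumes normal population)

Answer: χ² = 37.0000, fail to reject H₀

Derivation:
df = n - 1 = 45
χ² = (n-1)s²/σ₀² = 45×14.80/18 = 37.0000
Critical values: χ²_{0.995,45} = 24.311, χ²_{0.005,45} = 73.166
Rejection region: χ² < 24.311 or χ² > 73.166
Decision: fail to reject H₀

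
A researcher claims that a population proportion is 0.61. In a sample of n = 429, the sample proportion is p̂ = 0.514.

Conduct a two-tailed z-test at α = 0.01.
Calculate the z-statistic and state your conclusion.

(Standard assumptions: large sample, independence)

Answer: z = -4.0766, reject H₀

Derivation:
H₀: p = 0.61, H₁: p ≠ 0.61
Standard error: SE = √(p₀(1-p₀)/n) = √(0.61×0.39/429) = 0.023549
z-statistic: z = (p̂ - p₀)/SE = (0.514 - 0.61)/0.023549 = -4.0766
Critical value: z_0.005 = ±2.576
p-value < 0.0001
Decision: reject H₀ at α = 0.01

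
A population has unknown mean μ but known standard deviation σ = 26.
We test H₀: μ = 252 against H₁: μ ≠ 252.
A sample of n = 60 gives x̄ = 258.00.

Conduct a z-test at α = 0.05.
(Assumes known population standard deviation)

Answer: z = 1.7875, fail to reject H₀

Derivation:
Standard error: SE = σ/√n = 26/√60 = 3.3566
z-statistic: z = (x̄ - μ₀)/SE = (258.00 - 252)/3.3566 = 1.7875
Critical value: ±1.960
p-value = 0.0739
Decision: fail to reject H₀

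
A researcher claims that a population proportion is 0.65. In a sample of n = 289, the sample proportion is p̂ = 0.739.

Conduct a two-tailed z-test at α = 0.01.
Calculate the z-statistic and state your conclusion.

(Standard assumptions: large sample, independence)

Answer: z = 3.1721, reject H₀

Derivation:
H₀: p = 0.65, H₁: p ≠ 0.65
Standard error: SE = √(p₀(1-p₀)/n) = √(0.65×0.35/289) = 0.028057
z-statistic: z = (p̂ - p₀)/SE = (0.739 - 0.65)/0.028057 = 3.1721
Critical value: z_0.005 = ±2.576
p-value = 0.0015
Decision: reject H₀ at α = 0.01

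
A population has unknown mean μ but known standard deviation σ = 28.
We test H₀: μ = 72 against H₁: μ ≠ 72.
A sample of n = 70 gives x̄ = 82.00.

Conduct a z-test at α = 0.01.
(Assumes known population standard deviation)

Standard error: SE = σ/√n = 28/√70 = 3.3466
z-statistic: z = (x̄ - μ₀)/SE = (82.00 - 72)/3.3466 = 2.9881
Critical value: ±2.576
p-value = 0.0028
Decision: reject H₀

Answer: z = 2.9881, reject H₀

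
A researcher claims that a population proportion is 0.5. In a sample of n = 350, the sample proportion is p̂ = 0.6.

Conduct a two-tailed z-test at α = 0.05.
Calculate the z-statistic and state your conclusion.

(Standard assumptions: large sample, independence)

Answer: z = 3.7417, reject H₀

Derivation:
H₀: p = 0.5, H₁: p ≠ 0.5
Standard error: SE = √(p₀(1-p₀)/n) = √(0.5×0.5/350) = 0.026726
z-statistic: z = (p̂ - p₀)/SE = (0.6 - 0.5)/0.026726 = 3.7417
Critical value: z_0.025 = ±1.960
p-value = 0.0002
Decision: reject H₀ at α = 0.05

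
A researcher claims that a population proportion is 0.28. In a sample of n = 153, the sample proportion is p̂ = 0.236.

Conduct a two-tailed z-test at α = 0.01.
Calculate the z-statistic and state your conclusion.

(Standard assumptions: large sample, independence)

H₀: p = 0.28, H₁: p ≠ 0.28
Standard error: SE = √(p₀(1-p₀)/n) = √(0.28×0.72/153) = 0.036299
z-statistic: z = (p̂ - p₀)/SE = (0.236 - 0.28)/0.036299 = -1.2122
Critical value: z_0.005 = ±2.576
p-value = 0.2254
Decision: fail to reject H₀ at α = 0.01

Answer: z = -1.2122, fail to reject H₀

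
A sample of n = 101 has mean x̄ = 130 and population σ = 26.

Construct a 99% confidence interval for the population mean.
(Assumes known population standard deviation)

Answer: (123.3356, 136.6644)

Derivation:
Confidence level: 99%, α = 0.01
z_0.005 = 2.576
SE = σ/√n = 26/√101 = 2.5871
Margin of error = 2.576 × 2.5871 = 6.6644
CI: x̄ ± margin = 130 ± 6.6644
CI: (123.3356, 136.6644)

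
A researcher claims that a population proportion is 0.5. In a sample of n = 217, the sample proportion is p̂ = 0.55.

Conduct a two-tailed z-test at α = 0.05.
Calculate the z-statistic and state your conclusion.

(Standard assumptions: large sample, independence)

Answer: z = 1.4731, fail to reject H₀

Derivation:
H₀: p = 0.5, H₁: p ≠ 0.5
Standard error: SE = √(p₀(1-p₀)/n) = √(0.5×0.5/217) = 0.033942
z-statistic: z = (p̂ - p₀)/SE = (0.55 - 0.5)/0.033942 = 1.4731
Critical value: z_0.025 = ±1.960
p-value = 0.1407
Decision: fail to reject H₀ at α = 0.05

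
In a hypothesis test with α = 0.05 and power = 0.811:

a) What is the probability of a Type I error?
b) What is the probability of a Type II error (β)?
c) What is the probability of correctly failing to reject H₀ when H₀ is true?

Answer: a) 0.05, b) 0.189, c) 0.95

Derivation:
a) Type I error probability = α = 0.05
b) Power = P(reject H₀ | H₁ true) = 1 - β = 0.811, so Type II error probability = β = 1 - Power = 0.189
c) P(fail to reject H₀ | H₀ true) = 1 - α = 0.95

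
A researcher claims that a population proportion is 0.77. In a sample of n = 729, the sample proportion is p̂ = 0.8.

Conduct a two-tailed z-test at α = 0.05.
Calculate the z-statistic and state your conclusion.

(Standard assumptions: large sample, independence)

Answer: z = 1.9248, fail to reject H₀

Derivation:
H₀: p = 0.77, H₁: p ≠ 0.77
Standard error: SE = √(p₀(1-p₀)/n) = √(0.77×0.23/729) = 0.015586
z-statistic: z = (p̂ - p₀)/SE = (0.8 - 0.77)/0.015586 = 1.9248
Critical value: z_0.025 = ±1.960
p-value = 0.0543
Decision: fail to reject H₀ at α = 0.05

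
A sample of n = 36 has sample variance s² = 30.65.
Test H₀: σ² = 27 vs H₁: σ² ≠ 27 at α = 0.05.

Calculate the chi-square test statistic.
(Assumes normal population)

df = n - 1 = 35
χ² = (n-1)s²/σ₀² = 35×30.65/27 = 39.7315
Critical values: χ²_{0.975,35} = 20.569, χ²_{0.025,35} = 53.203
Rejection region: χ² < 20.569 or χ² > 53.203
Decision: fail to reject H₀

Answer: χ² = 39.7315, fail to reject H₀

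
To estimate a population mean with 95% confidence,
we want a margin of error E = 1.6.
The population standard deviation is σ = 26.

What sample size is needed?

Answer: n = 1015

Derivation:
z_0.025 = 1.960
n = (z×σ/E)² = (1.960×26/1.6)²
n = 1014.4225
Round up: n = 1015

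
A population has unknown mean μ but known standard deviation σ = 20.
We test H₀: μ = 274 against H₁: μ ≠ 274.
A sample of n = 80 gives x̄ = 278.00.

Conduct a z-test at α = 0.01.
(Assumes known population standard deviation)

Answer: z = 1.7888, fail to reject H₀

Derivation:
Standard error: SE = σ/√n = 20/√80 = 2.2361
z-statistic: z = (x̄ - μ₀)/SE = (278.00 - 274)/2.2361 = 1.7888
Critical value: ±2.576
p-value = 0.0736
Decision: fail to reject H₀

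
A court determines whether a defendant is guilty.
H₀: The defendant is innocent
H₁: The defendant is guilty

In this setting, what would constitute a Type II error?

Answer: Acquitting a guilty person

Derivation:
Type I error: rejecting H₀ when it is actually true (false positive).
Type II error: failing to reject H₀ when H₁ is actually true (false negative).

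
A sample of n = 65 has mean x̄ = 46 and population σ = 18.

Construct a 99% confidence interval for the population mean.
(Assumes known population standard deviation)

Answer: (40.2488, 51.7512)

Derivation:
Confidence level: 99%, α = 0.01
z_0.005 = 2.576
SE = σ/√n = 18/√65 = 2.2326
Margin of error = 2.576 × 2.2326 = 5.7512
CI: x̄ ± margin = 46 ± 5.7512
CI: (40.2488, 51.7512)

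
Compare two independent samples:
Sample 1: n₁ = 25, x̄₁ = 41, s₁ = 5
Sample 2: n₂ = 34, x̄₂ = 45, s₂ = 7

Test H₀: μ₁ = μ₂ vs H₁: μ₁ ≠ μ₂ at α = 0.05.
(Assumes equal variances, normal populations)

Pooled variance: s²_p = [24×5² + 33×7²]/(57) = 38.8947
s_p = 6.2366
SE = s_p×√(1/n₁ + 1/n₂) = 6.2366×√(1/25 + 1/34) = 1.6431
t = (x̄₁ - x̄₂)/SE = (41 - 45)/1.6431 = -2.4344
df = 57, t-critical = ±2.002
Decision: reject H₀

Answer: t = -2.4344, reject H₀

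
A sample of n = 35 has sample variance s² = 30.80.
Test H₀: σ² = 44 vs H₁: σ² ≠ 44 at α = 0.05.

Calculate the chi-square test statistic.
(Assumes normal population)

df = n - 1 = 34
χ² = (n-1)s²/σ₀² = 34×30.80/44 = 23.8000
Critical values: χ²_{0.975,34} = 19.806, χ²_{0.025,34} = 51.966
Rejection region: χ² < 19.806 or χ² > 51.966
Decision: fail to reject H₀

Answer: χ² = 23.8000, fail to reject H₀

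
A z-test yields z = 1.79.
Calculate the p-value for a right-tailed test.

For z = 1.79:
p = P(Z > 1.79) = 1 - Φ(1.79) = 0.0367

Answer: p-value ≈ 0.0367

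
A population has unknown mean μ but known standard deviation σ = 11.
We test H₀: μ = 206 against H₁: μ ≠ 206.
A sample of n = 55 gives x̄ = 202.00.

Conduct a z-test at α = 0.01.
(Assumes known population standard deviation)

Standard error: SE = σ/√n = 11/√55 = 1.4832
z-statistic: z = (x̄ - μ₀)/SE = (202.00 - 206)/1.4832 = -2.6969
Critical value: ±2.576
p-value = 0.0070
Decision: reject H₀

Answer: z = -2.6969, reject H₀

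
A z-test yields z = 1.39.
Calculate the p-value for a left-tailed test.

Answer: p-value ≈ 0.9177

Derivation:
For z = 1.39:
p = P(Z < 1.39) = Φ(1.39) = 0.9177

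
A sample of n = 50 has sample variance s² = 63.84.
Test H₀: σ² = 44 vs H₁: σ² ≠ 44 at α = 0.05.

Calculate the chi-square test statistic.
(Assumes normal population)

df = n - 1 = 49
χ² = (n-1)s²/σ₀² = 49×63.84/44 = 71.0945
Critical values: χ²_{0.975,49} = 31.555, χ²_{0.025,49} = 70.222
Rejection region: χ² < 31.555 or χ² > 70.222
Decision: reject H₀

Answer: χ² = 71.0945, reject H₀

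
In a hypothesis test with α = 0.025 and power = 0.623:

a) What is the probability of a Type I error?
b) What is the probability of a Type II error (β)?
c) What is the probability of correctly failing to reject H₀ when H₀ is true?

Answer: a) 0.025, b) 0.377, c) 0.975

Derivation:
a) Type I error probability = α = 0.025
b) Power = P(reject H₀ | H₁ true) = 1 - β = 0.623, so Type II error probability = β = 1 - Power = 0.377
c) P(fail to reject H₀ | H₀ true) = 1 - α = 0.975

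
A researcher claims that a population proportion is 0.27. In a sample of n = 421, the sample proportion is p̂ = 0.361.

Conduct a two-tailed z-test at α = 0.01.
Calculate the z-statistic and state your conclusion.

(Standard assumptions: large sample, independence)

Answer: z = 4.2058, reject H₀

Derivation:
H₀: p = 0.27, H₁: p ≠ 0.27
Standard error: SE = √(p₀(1-p₀)/n) = √(0.27×0.73/421) = 0.021637
z-statistic: z = (p̂ - p₀)/SE = (0.361 - 0.27)/0.021637 = 4.2058
Critical value: z_0.005 = ±2.576
p-value < 0.0001
Decision: reject H₀ at α = 0.01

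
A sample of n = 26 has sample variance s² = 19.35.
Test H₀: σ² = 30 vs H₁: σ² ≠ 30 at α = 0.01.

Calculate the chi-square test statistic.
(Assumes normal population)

df = n - 1 = 25
χ² = (n-1)s²/σ₀² = 25×19.35/30 = 16.1250
Critical values: χ²_{0.995,25} = 10.520, χ²_{0.005,25} = 46.928
Rejection region: χ² < 10.520 or χ² > 46.928
Decision: fail to reject H₀

Answer: χ² = 16.1250, fail to reject H₀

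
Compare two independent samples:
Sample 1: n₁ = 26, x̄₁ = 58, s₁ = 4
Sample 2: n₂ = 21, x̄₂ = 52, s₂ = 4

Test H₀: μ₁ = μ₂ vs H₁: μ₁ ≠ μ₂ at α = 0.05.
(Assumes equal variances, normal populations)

Answer: t = 5.1125, reject H₀

Derivation:
Pooled variance: s²_p = [25×4² + 20×4²]/(45) = 16.0000
s_p = 4.0000
SE = s_p×√(1/n₁ + 1/n₂) = 4.0000×√(1/26 + 1/21) = 1.1736
t = (x̄₁ - x̄₂)/SE = (58 - 52)/1.1736 = 5.1125
df = 45, t-critical = ±2.014
Decision: reject H₀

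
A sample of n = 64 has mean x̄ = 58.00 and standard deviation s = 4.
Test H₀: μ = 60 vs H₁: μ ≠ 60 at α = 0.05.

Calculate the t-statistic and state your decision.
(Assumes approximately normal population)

df = n - 1 = 63
SE = s/√n = 4/√64 = 0.5000
t = (x̄ - μ₀)/SE = (58.00 - 60)/0.5000 = -4.0000
Critical value: t_{0.025,63} = ±1.998
p-value ≈ 0.0002
Decision: reject H₀

Answer: t = -4.0000, reject H₀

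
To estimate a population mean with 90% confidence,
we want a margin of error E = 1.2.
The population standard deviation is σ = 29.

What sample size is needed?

Answer: n = 1581

Derivation:
z_0.05 = 1.645
n = (z×σ/E)² = (1.645×29/1.2)²
n = 1580.3938
Round up: n = 1581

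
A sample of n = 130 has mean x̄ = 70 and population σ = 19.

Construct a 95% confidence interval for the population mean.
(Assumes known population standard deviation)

Confidence level: 95%, α = 0.05
z_0.025 = 1.960
SE = σ/√n = 19/√130 = 1.6664
Margin of error = 1.960 × 1.6664 = 3.2661
CI: x̄ ± margin = 70 ± 3.2661
CI: (66.7339, 73.2661)

Answer: (66.7339, 73.2661)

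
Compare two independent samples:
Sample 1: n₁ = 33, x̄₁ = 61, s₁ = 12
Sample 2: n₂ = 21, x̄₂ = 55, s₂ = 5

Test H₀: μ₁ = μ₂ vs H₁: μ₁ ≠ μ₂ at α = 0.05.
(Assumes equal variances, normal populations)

Answer: t = 2.1687, reject H₀

Derivation:
Pooled variance: s²_p = [32×12² + 20×5²]/(52) = 98.2308
s_p = 9.9111
SE = s_p×√(1/n₁ + 1/n₂) = 9.9111×√(1/33 + 1/21) = 2.7666
t = (x̄₁ - x̄₂)/SE = (61 - 55)/2.7666 = 2.1687
df = 52, t-critical = ±2.007
Decision: reject H₀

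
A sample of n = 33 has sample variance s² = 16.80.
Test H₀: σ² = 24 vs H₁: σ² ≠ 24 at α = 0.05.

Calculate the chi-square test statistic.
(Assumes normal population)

df = n - 1 = 32
χ² = (n-1)s²/σ₀² = 32×16.80/24 = 22.4000
Critical values: χ²_{0.975,32} = 18.291, χ²_{0.025,32} = 49.480
Rejection region: χ² < 18.291 or χ² > 49.480
Decision: fail to reject H₀

Answer: χ² = 22.4000, fail to reject H₀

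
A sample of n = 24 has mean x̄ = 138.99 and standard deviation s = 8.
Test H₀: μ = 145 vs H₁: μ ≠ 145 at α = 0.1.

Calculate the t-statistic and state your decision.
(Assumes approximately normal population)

df = n - 1 = 23
SE = s/√n = 8/√24 = 1.6330
t = (x̄ - μ₀)/SE = (138.99 - 145)/1.6330 = -3.6803
Critical value: t_{0.05,23} = ±1.714
p-value ≈ 0.0012
Decision: reject H₀

Answer: t = -3.6803, reject H₀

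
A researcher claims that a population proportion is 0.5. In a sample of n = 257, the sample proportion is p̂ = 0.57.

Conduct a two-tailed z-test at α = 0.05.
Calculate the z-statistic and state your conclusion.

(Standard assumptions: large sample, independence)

Answer: z = 2.2444, reject H₀

Derivation:
H₀: p = 0.5, H₁: p ≠ 0.5
Standard error: SE = √(p₀(1-p₀)/n) = √(0.5×0.5/257) = 0.031189
z-statistic: z = (p̂ - p₀)/SE = (0.57 - 0.5)/0.031189 = 2.2444
Critical value: z_0.025 = ±1.960
p-value = 0.0248
Decision: reject H₀ at α = 0.05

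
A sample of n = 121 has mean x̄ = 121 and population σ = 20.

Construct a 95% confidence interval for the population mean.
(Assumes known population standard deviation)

Answer: (117.4363, 124.5637)

Derivation:
Confidence level: 95%, α = 0.05
z_0.025 = 1.960
SE = σ/√n = 20/√121 = 1.8182
Margin of error = 1.960 × 1.8182 = 3.5637
CI: x̄ ± margin = 121 ± 3.5637
CI: (117.4363, 124.5637)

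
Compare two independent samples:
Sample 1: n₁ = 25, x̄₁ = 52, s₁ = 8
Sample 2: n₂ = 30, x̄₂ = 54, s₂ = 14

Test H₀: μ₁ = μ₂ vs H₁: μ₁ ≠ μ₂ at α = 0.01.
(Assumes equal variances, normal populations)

Answer: t = -0.6328, fail to reject H₀

Derivation:
Pooled variance: s²_p = [24×8² + 29×14²]/(53) = 136.2264
s_p = 11.6716
SE = s_p×√(1/n₁ + 1/n₂) = 11.6716×√(1/25 + 1/30) = 3.1607
t = (x̄₁ - x̄₂)/SE = (52 - 54)/3.1607 = -0.6328
df = 53, t-critical = ±2.672
Decision: fail to reject H₀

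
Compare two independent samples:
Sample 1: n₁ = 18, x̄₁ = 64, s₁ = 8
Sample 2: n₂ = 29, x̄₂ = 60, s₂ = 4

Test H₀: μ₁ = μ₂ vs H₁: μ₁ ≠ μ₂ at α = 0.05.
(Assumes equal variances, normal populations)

Pooled variance: s²_p = [17×8² + 28×4²]/(45) = 34.1333
s_p = 5.8424
SE = s_p×√(1/n₁ + 1/n₂) = 5.8424×√(1/18 + 1/29) = 1.7531
t = (x̄₁ - x̄₂)/SE = (64 - 60)/1.7531 = 2.2817
df = 45, t-critical = ±2.014
Decision: reject H₀

Answer: t = 2.2817, reject H₀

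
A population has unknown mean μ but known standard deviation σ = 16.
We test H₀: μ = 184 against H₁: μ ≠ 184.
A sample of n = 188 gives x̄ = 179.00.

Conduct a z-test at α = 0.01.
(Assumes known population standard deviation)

Standard error: SE = σ/√n = 16/√188 = 1.1669
z-statistic: z = (x̄ - μ₀)/SE = (179.00 - 184)/1.1669 = -4.2849
Critical value: ±2.576
p-value < 0.0001
Decision: reject H₀

Answer: z = -4.2849, reject H₀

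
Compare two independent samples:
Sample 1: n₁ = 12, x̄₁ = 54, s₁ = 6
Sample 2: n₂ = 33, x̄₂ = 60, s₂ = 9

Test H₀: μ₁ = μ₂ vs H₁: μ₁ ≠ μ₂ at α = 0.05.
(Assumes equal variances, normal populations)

Pooled variance: s²_p = [11×6² + 32×9²]/(43) = 69.4884
s_p = 8.3360
SE = s_p×√(1/n₁ + 1/n₂) = 8.3360×√(1/12 + 1/33) = 2.8101
t = (x̄₁ - x̄₂)/SE = (54 - 60)/2.8101 = -2.1352
df = 43, t-critical = ±2.017
Decision: reject H₀

Answer: t = -2.1352, reject H₀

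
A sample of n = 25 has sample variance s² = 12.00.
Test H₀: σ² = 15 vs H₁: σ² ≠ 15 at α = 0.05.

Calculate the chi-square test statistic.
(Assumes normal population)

df = n - 1 = 24
χ² = (n-1)s²/σ₀² = 24×12.00/15 = 19.2000
Critical values: χ²_{0.975,24} = 12.401, χ²_{0.025,24} = 39.364
Rejection region: χ² < 12.401 or χ² > 39.364
Decision: fail to reject H₀

Answer: χ² = 19.2000, fail to reject H₀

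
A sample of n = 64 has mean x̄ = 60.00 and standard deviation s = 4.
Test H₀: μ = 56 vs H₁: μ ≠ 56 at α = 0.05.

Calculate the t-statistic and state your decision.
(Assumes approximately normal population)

df = n - 1 = 63
SE = s/√n = 4/√64 = 0.5000
t = (x̄ - μ₀)/SE = (60.00 - 56)/0.5000 = 8.0000
Critical value: t_{0.025,63} = ±1.998
p-value < 0.0001
Decision: reject H₀

Answer: t = 8.0000, reject H₀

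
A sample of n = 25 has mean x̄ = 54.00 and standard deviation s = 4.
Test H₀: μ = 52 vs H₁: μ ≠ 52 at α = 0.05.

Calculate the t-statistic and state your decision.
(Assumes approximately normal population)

Answer: t = 2.5000, reject H₀

Derivation:
df = n - 1 = 24
SE = s/√n = 4/√25 = 0.8000
t = (x̄ - μ₀)/SE = (54.00 - 52)/0.8000 = 2.5000
Critical value: t_{0.025,24} = ±2.064
p-value ≈ 0.0197
Decision: reject H₀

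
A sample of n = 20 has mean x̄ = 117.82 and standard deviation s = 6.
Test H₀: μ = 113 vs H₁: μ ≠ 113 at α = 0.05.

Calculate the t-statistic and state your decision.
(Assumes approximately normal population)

Answer: t = 3.5927, reject H₀

Derivation:
df = n - 1 = 19
SE = s/√n = 6/√20 = 1.3416
t = (x̄ - μ₀)/SE = (117.82 - 113)/1.3416 = 3.5927
Critical value: t_{0.025,19} = ±2.093
p-value ≈ 0.0019
Decision: reject H₀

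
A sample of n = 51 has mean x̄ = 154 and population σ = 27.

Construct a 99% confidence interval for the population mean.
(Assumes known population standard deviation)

Answer: (144.2607, 163.7393)

Derivation:
Confidence level: 99%, α = 0.01
z_0.005 = 2.576
SE = σ/√n = 27/√51 = 3.7808
Margin of error = 2.576 × 3.7808 = 9.7393
CI: x̄ ± margin = 154 ± 9.7393
CI: (144.2607, 163.7393)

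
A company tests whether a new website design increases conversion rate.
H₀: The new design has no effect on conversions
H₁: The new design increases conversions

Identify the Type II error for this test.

Type I error: rejecting H₀ when it is actually true (false positive).
Type II error: failing to reject H₀ when H₁ is actually true (false negative).

Answer: Keeping the old design when the new one would have increased conversions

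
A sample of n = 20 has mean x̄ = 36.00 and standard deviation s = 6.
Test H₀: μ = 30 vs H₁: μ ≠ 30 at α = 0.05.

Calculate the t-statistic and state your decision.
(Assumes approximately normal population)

df = n - 1 = 19
SE = s/√n = 6/√20 = 1.3416
t = (x̄ - μ₀)/SE = (36.00 - 30)/1.3416 = 4.4723
Critical value: t_{0.025,19} = ±2.093
p-value ≈ 0.0003
Decision: reject H₀

Answer: t = 4.4723, reject H₀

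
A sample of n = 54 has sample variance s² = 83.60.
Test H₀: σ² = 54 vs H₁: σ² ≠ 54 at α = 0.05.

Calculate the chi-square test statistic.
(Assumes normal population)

df = n - 1 = 53
χ² = (n-1)s²/σ₀² = 53×83.60/54 = 82.0519
Critical values: χ²_{0.975,53} = 34.776, χ²_{0.025,53} = 75.002
Rejection region: χ² < 34.776 or χ² > 75.002
Decision: reject H₀

Answer: χ² = 82.0519, reject H₀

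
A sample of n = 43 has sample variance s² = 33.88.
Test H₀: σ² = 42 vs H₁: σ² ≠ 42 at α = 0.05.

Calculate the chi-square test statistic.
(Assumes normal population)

df = n - 1 = 42
χ² = (n-1)s²/σ₀² = 42×33.88/42 = 33.8800
Critical values: χ²_{0.975,42} = 25.999, χ²_{0.025,42} = 61.777
Rejection region: χ² < 25.999 or χ² > 61.777
Decision: fail to reject H₀

Answer: χ² = 33.8800, fail to reject H₀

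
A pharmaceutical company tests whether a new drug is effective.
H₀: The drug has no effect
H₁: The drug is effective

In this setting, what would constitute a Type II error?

Answer: Failing to detect the drug's effect when it actually works

Derivation:
Type I error (α): Rejecting H₀ when H₀ is true
Type II error (β): Failing to reject H₀ when H₁ is true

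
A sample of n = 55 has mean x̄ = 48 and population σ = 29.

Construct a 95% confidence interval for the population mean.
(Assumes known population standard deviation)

Answer: (40.3356, 55.6644)

Derivation:
Confidence level: 95%, α = 0.05
z_0.025 = 1.960
SE = σ/√n = 29/√55 = 3.9104
Margin of error = 1.960 × 3.9104 = 7.6644
CI: x̄ ± margin = 48 ± 7.6644
CI: (40.3356, 55.6644)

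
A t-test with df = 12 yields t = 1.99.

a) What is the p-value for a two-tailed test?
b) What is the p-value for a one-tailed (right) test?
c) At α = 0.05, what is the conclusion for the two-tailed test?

Using t-distribution with df = 12:
a) Two-tailed: p = 2×P(T > 1.99) = 0.0699
b) One-tailed: p = P(T > 1.99) = 0.0349
c) 0.0699 ≥ 0.05, fail to reject H₀

Answer: a) 0.0699, b) 0.0349, c) fail to reject H₀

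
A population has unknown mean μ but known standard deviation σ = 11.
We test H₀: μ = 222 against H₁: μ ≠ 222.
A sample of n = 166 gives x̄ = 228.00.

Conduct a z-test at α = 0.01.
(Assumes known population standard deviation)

Standard error: SE = σ/√n = 11/√166 = 0.8538
z-statistic: z = (x̄ - μ₀)/SE = (228.00 - 222)/0.8538 = 7.0274
Critical value: ±2.576
p-value < 0.0001
Decision: reject H₀

Answer: z = 7.0274, reject H₀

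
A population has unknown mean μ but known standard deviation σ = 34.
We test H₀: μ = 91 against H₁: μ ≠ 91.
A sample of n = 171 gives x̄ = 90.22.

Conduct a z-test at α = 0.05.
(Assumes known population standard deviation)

Standard error: SE = σ/√n = 34/√171 = 2.6000
z-statistic: z = (x̄ - μ₀)/SE = (90.22 - 91)/2.6000 = -0.3000
Critical value: ±1.960
p-value = 0.7642
Decision: fail to reject H₀

Answer: z = -0.3000, fail to reject H₀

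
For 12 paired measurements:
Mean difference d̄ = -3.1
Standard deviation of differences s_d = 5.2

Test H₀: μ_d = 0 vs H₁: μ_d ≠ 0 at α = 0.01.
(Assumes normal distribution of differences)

Answer: t = -2.0652, fail to reject H₀

Derivation:
df = n - 1 = 11
SE = s_d/√n = 5.2/√12 = 1.5011
t = d̄/SE = -3.1/1.5011 = -2.0652
Critical value: t_{0.005,11} = ±3.106
p-value ≈ 0.0633
Decision: fail to reject H₀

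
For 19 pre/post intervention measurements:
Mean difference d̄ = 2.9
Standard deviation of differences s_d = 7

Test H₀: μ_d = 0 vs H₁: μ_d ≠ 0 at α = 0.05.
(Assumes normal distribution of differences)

Answer: t = 1.8058, fail to reject H₀

Derivation:
df = n - 1 = 18
SE = s_d/√n = 7/√19 = 1.6059
t = d̄/SE = 2.9/1.6059 = 1.8058
Critical value: t_{0.025,18} = ±2.101
p-value ≈ 0.0877
Decision: fail to reject H₀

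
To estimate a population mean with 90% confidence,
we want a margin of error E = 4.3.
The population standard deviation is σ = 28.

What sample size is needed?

Answer: n = 115

Derivation:
z_0.05 = 1.645
n = (z×σ/E)² = (1.645×28/4.3)²
n = 114.7390
Round up: n = 115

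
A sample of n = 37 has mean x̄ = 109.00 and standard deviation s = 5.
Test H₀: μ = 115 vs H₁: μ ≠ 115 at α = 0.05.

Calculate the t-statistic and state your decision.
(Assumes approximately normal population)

df = n - 1 = 36
SE = s/√n = 5/√37 = 0.8220
t = (x̄ - μ₀)/SE = (109.00 - 115)/0.8220 = -7.2993
Critical value: t_{0.025,36} = ±2.028
p-value < 0.0001
Decision: reject H₀

Answer: t = -7.2993, reject H₀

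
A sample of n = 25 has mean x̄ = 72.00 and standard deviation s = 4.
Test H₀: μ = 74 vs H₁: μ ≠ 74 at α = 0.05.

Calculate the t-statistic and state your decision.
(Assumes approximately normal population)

Answer: t = -2.5000, reject H₀

Derivation:
df = n - 1 = 24
SE = s/√n = 4/√25 = 0.8000
t = (x̄ - μ₀)/SE = (72.00 - 74)/0.8000 = -2.5000
Critical value: t_{0.025,24} = ±2.064
p-value ≈ 0.0197
Decision: reject H₀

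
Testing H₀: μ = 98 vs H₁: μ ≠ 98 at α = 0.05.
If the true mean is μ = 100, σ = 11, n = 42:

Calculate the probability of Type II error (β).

SE = σ/√n = 11/√42 = 1.6973
Critical values: μ₀ ± z_0.025×SE = 98 ± 1.960×1.6973
Acceptance region: (94.6733, 101.3267)
Under H₁ (μ = 100): z_high = (101.3267 - 100)/1.6973 = 0.7817, z_low = (94.6733 - 100)/1.6973 = -3.1383
β = P(not reject | H₁) = Φ(0.7817) - Φ(-3.1383) ≈ 0.7820

Answer: β ≈ 0.7820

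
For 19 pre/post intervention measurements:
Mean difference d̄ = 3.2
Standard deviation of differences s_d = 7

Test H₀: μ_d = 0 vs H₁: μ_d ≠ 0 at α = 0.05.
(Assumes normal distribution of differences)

Answer: t = 1.9927, fail to reject H₀

Derivation:
df = n - 1 = 18
SE = s_d/√n = 7/√19 = 1.6059
t = d̄/SE = 3.2/1.6059 = 1.9927
Critical value: t_{0.025,18} = ±2.101
p-value ≈ 0.0617
Decision: fail to reject H₀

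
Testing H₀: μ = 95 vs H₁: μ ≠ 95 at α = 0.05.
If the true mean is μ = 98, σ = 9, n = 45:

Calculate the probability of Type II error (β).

SE = σ/√n = 9/√45 = 1.3416
Critical values: μ₀ ± z_0.025×SE = 95 ± 1.960×1.3416
Acceptance region: (92.3705, 97.6295)
Under H₁ (μ = 98): z_high = (97.6295 - 98)/1.3416 = -0.2762, z_low = (92.3705 - 98)/1.3416 = -4.1961
β = P(not reject | H₁) = Φ(-0.2762) - Φ(-4.1961) ≈ 0.3912

Answer: β ≈ 0.3912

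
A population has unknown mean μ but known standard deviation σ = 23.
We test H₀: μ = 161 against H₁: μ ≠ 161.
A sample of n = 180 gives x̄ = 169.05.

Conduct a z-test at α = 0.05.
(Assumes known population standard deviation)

Standard error: SE = σ/√n = 23/√180 = 1.7143
z-statistic: z = (x̄ - μ₀)/SE = (169.05 - 161)/1.7143 = 4.6958
Critical value: ±1.960
p-value < 0.0001
Decision: reject H₀

Answer: z = 4.6958, reject H₀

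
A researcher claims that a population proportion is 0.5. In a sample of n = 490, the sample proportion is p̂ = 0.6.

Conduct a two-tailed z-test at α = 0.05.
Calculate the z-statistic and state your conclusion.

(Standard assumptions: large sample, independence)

Answer: z = 4.4271, reject H₀

Derivation:
H₀: p = 0.5, H₁: p ≠ 0.5
Standard error: SE = √(p₀(1-p₀)/n) = √(0.5×0.5/490) = 0.022588
z-statistic: z = (p̂ - p₀)/SE = (0.6 - 0.5)/0.022588 = 4.4271
Critical value: z_0.025 = ±1.960
p-value < 0.0001
Decision: reject H₀ at α = 0.05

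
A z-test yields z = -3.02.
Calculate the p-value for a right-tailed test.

For z = -3.02:
p = P(Z > -3.02) = 1 - Φ(-3.02) = 0.9987

Answer: p-value ≈ 0.9987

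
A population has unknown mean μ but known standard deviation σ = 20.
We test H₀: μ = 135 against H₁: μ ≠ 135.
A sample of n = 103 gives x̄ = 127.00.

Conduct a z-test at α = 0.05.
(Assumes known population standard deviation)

Standard error: SE = σ/√n = 20/√103 = 1.9707
z-statistic: z = (x̄ - μ₀)/SE = (127.00 - 135)/1.9707 = -4.0595
Critical value: ±1.960
p-value < 0.0001
Decision: reject H₀

Answer: z = -4.0595, reject H₀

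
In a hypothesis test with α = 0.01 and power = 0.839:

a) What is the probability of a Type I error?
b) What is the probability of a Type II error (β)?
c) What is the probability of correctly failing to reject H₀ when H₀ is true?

a) Type I error probability = α = 0.01
b) Power = P(reject H₀ | H₁ true) = 1 - β = 0.839, so Type II error probability = β = 1 - Power = 0.161
c) P(fail to reject H₀ | H₀ true) = 1 - α = 0.99

Answer: a) 0.01, b) 0.161, c) 0.99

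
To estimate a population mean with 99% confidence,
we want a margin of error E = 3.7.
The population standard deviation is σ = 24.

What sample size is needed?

Answer: n = 280

Derivation:
z_0.005 = 2.576
n = (z×σ/E)² = (2.576×24/3.7)²
n = 279.1970
Round up: n = 280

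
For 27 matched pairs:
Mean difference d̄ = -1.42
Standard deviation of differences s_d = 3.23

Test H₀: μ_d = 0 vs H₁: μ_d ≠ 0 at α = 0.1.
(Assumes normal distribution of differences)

df = n - 1 = 26
SE = s_d/√n = 3.23/√27 = 0.6216
t = d̄/SE = -1.42/0.6216 = -2.2844
Critical value: t_{0.05,26} = ±1.706
p-value ≈ 0.0308
Decision: reject H₀

Answer: t = -2.2844, reject H₀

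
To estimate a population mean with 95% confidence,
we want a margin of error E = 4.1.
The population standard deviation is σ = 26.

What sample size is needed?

z_0.025 = 1.960
n = (z×σ/E)² = (1.960×26/4.1)²
n = 154.4867
Round up: n = 155

Answer: n = 155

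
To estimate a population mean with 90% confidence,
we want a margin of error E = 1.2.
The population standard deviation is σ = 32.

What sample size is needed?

z_0.05 = 1.645
n = (z×σ/E)² = (1.645×32/1.2)²
n = 1924.2844
Round up: n = 1925

Answer: n = 1925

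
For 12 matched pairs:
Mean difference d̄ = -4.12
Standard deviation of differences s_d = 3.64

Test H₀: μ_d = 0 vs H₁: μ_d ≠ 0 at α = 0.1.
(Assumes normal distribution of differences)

df = n - 1 = 11
SE = s_d/√n = 3.64/√12 = 1.0508
t = d̄/SE = -4.12/1.0508 = -3.9208
Critical value: t_{0.05,11} = ±1.796
p-value ≈ 0.0024
Decision: reject H₀

Answer: t = -3.9208, reject H₀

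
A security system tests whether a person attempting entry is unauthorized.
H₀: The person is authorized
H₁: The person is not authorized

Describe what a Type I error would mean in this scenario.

Answer: Denying entry to an authorized person

Derivation:
Type I error (α): Rejecting H₀ when H₀ is true
Type II error (β): Failing to reject H₀ when H₁ is true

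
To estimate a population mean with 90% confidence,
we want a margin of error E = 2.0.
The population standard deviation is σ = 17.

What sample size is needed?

Answer: n = 196

Derivation:
z_0.05 = 1.645
n = (z×σ/E)² = (1.645×17/2.0)²
n = 195.5103
Round up: n = 196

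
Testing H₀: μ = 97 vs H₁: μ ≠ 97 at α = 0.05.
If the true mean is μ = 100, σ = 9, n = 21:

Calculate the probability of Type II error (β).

SE = σ/√n = 9/√21 = 1.9640
Critical values: μ₀ ± z_0.025×SE = 97 ± 1.960×1.9640
Acceptance region: (93.1506, 100.8494)
Under H₁ (μ = 100): z_high = (100.8494 - 100)/1.9640 = 0.4325, z_low = (93.1506 - 100)/1.9640 = -3.4875
β = P(not reject | H₁) = Φ(0.4325) - Φ(-3.4875) ≈ 0.6671

Answer: β ≈ 0.6671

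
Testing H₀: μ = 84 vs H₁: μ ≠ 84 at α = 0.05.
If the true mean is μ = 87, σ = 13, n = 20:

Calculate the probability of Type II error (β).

Answer: β ≈ 0.8219

Derivation:
SE = σ/√n = 13/√20 = 2.9069
Critical values: μ₀ ± z_0.025×SE = 84 ± 1.960×2.9069
Acceptance region: (78.3025, 89.6975)
Under H₁ (μ = 87): z_high = (89.6975 - 87)/2.9069 = 0.9280, z_low = (78.3025 - 87)/2.9069 = -2.9920
β = P(not reject | H₁) = Φ(0.9280) - Φ(-2.9920) ≈ 0.8219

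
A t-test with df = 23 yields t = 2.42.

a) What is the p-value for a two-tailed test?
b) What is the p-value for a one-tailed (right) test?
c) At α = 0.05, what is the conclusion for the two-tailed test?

Using t-distribution with df = 23:
a) Two-tailed: p = 2×P(T > 2.42) = 0.0238
b) One-tailed: p = P(T > 2.42) = 0.0119
c) 0.0238 < 0.05, reject H₀

Answer: a) 0.0238, b) 0.0119, c) reject H₀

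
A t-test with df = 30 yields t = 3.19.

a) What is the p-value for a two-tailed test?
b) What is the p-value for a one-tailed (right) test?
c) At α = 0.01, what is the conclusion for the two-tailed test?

Answer: a) 0.0033, b) 0.0017, c) reject H₀

Derivation:
Using t-distribution with df = 30:
a) Two-tailed: p = 2×P(T > 3.19) = 0.0033
b) One-tailed: p = P(T > 3.19) = 0.0017
c) 0.0033 < 0.01, reject H₀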